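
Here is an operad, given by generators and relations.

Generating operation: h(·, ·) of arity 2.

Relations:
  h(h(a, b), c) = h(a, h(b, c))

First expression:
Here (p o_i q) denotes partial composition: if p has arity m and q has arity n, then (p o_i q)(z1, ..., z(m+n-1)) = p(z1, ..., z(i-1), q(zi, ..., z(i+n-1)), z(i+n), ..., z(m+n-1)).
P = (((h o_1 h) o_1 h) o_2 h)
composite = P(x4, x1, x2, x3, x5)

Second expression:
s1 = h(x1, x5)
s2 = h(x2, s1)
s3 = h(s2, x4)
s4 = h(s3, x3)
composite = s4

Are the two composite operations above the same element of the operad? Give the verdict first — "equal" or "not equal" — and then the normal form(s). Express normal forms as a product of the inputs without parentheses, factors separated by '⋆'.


not equal — first x4 ⋆ x1 ⋆ x2 ⋆ x3 ⋆ x5, second x2 ⋆ x1 ⋆ x5 ⋆ x4 ⋆ x3


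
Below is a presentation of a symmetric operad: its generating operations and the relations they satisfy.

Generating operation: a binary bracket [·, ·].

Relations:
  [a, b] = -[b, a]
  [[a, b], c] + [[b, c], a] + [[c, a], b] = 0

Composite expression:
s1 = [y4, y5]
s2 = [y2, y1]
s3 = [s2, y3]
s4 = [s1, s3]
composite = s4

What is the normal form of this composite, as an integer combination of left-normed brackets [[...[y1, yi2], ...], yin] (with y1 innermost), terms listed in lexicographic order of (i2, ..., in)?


[[[[y1, y2], y3], y4], y5] - [[[[y1, y2], y3], y5], y4]

In the tensor algebra, words opening y1 carry the y1-anchored form.
Composite bracket: [[y4, y5], [[y2, y1], y3]]
Under [a, b] = ab - ba we get 16 signed associative words (2^4 = 16).
Coefficients come from the y1-initial words:
  sign of y1y2y3y4y5 is +1, so it contributes +[[[[y1, y2], y3], y4], y5]
  sign of y1y2y3y5y4 is -1, so it contributes -[[[[y1, y2], y3], y5], y4]


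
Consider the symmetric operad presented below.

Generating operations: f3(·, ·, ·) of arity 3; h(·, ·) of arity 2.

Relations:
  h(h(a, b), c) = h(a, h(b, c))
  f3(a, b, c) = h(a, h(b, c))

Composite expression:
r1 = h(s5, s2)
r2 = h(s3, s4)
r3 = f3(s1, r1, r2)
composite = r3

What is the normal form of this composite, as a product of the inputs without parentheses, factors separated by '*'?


s1 * s5 * s2 * s3 * s4

Associativity of f3 dissolves the nesting; only the s-input order survives.
h(s5, s2) flattens to s5 * s2
h(s3, s4) flattens to s3 * s4
f3(s1, h(s5, s2), h(s3, s4)) flattens to s1 * s5 * s2 * s3 * s4


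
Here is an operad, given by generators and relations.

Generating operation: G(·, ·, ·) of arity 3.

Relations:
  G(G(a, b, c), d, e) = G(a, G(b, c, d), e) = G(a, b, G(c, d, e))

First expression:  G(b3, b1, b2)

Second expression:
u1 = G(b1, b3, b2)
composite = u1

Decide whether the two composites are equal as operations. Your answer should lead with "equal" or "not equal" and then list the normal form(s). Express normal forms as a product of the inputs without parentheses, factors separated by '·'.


not equal; the first gives b3 · b1 · b2 and the second b1 · b3 · b2

In normal form, the first expression is b3 · b1 · b2
In normal form, the second expression is b1 · b3 · b2
No match — not equal.


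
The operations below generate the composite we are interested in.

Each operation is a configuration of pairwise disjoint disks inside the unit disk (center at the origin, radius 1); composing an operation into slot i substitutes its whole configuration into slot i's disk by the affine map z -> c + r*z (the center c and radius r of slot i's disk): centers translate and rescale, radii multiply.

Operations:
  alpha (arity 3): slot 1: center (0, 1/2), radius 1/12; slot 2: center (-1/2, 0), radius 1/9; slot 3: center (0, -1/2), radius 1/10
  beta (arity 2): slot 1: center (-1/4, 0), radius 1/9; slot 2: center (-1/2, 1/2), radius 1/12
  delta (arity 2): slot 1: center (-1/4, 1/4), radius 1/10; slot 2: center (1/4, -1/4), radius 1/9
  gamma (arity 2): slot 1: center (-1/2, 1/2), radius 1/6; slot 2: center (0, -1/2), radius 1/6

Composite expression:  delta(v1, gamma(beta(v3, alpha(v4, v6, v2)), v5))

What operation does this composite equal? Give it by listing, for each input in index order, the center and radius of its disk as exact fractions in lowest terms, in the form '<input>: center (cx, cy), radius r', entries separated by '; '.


Affine substitution under delta: radii multiply and v-centers shift.
v1 passes through 1 substitution, ending at center (-1/4, 1/4), radius 1/10
v3 passes through 3 substitutions, ending at center (41/216, -7/36), radius 1/486
v4 passes through 4 substitutions, ending at center (5/27, -239/1296), radius 1/7776
v6 passes through 4 substitutions, ending at center (239/1296, -5/27), radius 1/5832
v2 passes through 4 substitutions, ending at center (5/27, -241/1296), radius 1/6480
v5 passes through 2 substitutions, ending at center (1/4, -11/36), radius 1/54

v1: center (-1/4, 1/4), radius 1/10; v2: center (5/27, -241/1296), radius 1/6480; v3: center (41/216, -7/36), radius 1/486; v4: center (5/27, -239/1296), radius 1/7776; v5: center (1/4, -11/36), radius 1/54; v6: center (239/1296, -5/27), radius 1/5832


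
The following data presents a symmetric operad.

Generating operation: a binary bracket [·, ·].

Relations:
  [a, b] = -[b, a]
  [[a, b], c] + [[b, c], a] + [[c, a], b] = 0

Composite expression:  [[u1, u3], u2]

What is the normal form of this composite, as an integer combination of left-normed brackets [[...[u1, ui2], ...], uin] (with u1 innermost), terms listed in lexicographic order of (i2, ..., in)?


[[u1, u3], u2]

Expand each bracket as ab - ba; the u1-initial words give the coefficients.
Composite bracket: [[u1, u3], u2]
Applying ab - ba throughout gives 4 signed words (2^2 = 4).
Coefficients come from the u1-initial words:
  sign of u1u3u2 is +1, so it contributes +[[u1, u3], u2]


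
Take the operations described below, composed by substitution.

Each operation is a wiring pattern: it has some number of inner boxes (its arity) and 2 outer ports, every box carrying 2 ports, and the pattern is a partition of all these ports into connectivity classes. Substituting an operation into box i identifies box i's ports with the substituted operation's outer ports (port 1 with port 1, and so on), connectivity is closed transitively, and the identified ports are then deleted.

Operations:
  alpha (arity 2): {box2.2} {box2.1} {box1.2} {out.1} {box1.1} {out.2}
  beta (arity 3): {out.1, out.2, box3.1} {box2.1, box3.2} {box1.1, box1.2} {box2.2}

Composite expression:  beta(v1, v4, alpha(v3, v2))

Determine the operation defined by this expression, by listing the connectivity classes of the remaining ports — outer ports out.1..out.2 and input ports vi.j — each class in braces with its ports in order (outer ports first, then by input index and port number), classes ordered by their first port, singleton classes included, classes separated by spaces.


Reachability decides: close wires over beta-identified ports.
stage alpha: inputs (v3, v2), connectivity {out.1} {out.2} {v2.1} {v2.2} {v3.1} {v3.2}, out.j its boundary
stage beta: inputs (v1, v4, v3, v2), connectivity {out.1, out.2} {v1.1, v1.2} {v2.1} {v2.2} {v3.1} {v3.2} {v4.1} {v4.2}, out.j its boundary

{out.1, out.2} {v1.1, v1.2} {v2.1} {v2.2} {v3.1} {v3.2} {v4.1} {v4.2}


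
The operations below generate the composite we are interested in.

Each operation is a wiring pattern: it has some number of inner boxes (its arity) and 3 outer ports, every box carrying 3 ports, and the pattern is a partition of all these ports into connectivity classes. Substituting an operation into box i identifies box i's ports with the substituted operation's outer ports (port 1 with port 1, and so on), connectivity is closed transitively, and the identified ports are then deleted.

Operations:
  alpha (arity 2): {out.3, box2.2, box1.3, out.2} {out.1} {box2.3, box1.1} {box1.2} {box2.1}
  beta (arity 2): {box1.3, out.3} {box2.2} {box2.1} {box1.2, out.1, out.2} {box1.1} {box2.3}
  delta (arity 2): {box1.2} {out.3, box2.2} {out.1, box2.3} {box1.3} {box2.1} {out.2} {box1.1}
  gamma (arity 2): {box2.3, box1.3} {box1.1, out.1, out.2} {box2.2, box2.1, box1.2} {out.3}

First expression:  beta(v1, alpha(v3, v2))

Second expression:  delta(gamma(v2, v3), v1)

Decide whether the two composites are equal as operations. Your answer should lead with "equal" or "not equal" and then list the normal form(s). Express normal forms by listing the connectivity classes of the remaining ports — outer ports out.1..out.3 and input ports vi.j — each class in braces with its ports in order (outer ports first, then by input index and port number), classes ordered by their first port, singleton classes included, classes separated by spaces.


not equal; first: {out.1, out.2, v1.2} {out.3, v1.3} {v1.1} {v2.1} {v2.2, v3.3} {v2.3, v3.1} {v3.2}; second: {out.1, v1.3} {out.2} {out.3, v1.2} {v1.1} {v2.1} {v2.2, v3.1, v3.2} {v2.3, v3.3}

The first expression reduces to {out.1, out.2, v1.2} {out.3, v1.3} {v1.1} {v2.1} {v2.2, v3.3} {v2.3, v3.1} {v3.2}
The second expression reduces to {out.1, v1.3} {out.2} {out.3, v1.2} {v1.1} {v2.1} {v2.2, v3.1, v3.2} {v2.3, v3.3}
The normal forms differ: not equal.


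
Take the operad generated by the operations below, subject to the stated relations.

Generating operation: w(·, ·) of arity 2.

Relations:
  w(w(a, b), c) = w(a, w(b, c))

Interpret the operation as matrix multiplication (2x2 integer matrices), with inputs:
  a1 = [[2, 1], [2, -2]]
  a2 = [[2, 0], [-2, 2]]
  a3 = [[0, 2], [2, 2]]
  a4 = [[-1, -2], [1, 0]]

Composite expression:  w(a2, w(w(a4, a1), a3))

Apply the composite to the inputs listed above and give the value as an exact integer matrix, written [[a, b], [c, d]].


[[12, -12], [-8, 24]]

w(a4, a1) = [[-6, 3], [2, 1]]
w(w(a4, a1), a3) = [[6, -6], [2, 6]]
w(a2, w(w(a4, a1), a3)) = [[12, -12], [-8, 24]]


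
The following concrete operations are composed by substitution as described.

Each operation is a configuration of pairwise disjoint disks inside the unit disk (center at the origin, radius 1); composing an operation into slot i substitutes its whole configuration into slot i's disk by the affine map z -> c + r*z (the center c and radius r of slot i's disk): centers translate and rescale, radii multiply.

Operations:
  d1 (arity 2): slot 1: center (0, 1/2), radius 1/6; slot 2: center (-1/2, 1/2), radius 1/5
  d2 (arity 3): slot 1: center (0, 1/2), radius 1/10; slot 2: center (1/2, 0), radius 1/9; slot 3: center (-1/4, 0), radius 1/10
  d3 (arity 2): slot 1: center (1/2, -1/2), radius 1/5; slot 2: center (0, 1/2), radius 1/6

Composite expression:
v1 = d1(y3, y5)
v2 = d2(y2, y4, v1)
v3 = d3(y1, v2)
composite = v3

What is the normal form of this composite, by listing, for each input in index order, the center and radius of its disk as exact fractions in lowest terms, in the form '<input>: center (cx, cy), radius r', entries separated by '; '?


y1: center (1/2, -1/2), radius 1/5; y2: center (0, 7/12), radius 1/60; y3: center (-1/24, 61/120), radius 1/360; y4: center (1/12, 1/2), radius 1/54; y5: center (-1/20, 61/120), radius 1/300

Below d3, radii multiply path by path; the y-disk centers shift.
tracing y1 down its 1-map path: center (1/2, -1/2), radius 1/5
tracing y2 down its 2-map path: center (0, 7/12), radius 1/60
tracing y4 down its 2-map path: center (1/12, 1/2), radius 1/54
tracing y3 down its 3-map path: center (-1/24, 61/120), radius 1/360
tracing y5 down its 3-map path: center (-1/20, 61/120), radius 1/300


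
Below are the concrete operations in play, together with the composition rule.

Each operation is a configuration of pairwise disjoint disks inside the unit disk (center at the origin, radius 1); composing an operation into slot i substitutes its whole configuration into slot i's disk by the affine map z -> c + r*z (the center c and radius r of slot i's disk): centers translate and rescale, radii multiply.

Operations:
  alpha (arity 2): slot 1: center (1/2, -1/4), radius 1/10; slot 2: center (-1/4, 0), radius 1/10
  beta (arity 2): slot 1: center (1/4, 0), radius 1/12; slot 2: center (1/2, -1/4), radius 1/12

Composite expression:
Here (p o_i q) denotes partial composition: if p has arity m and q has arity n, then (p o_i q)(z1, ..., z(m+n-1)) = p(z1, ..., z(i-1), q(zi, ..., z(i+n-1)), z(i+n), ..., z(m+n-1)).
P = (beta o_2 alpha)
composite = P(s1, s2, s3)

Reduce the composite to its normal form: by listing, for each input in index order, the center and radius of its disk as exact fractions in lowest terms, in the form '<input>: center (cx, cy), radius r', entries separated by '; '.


s1: center (1/4, 0), radius 1/12; s2: center (13/24, -13/48), radius 1/120; s3: center (23/48, -1/4), radius 1/120

Follow each s-input down from beta: c' goes to c + r*c', radius to r*r'.
tracing s1 down its 1-map path: center (1/4, 0), radius 1/12
tracing s2 down its 2-map path: center (13/24, -13/48), radius 1/120
tracing s3 down its 2-map path: center (23/48, -1/4), radius 1/120


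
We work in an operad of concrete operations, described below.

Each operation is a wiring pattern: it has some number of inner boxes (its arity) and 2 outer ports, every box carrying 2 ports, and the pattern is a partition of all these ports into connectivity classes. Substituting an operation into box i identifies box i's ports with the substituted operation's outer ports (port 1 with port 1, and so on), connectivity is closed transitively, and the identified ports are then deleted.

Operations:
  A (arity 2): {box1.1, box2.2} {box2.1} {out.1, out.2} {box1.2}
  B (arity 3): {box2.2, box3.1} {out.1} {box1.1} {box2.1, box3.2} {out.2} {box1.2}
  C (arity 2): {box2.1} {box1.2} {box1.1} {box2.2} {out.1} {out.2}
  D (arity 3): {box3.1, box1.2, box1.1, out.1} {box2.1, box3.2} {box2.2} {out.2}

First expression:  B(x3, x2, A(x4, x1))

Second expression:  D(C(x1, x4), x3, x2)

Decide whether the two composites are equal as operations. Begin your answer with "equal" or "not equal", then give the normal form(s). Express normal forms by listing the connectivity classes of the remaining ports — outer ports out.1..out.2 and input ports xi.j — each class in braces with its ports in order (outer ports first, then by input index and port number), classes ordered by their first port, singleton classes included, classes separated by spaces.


Reducing the first expression gives {out.1} {out.2} {x1.1} {x1.2, x4.1} {x2.1, x2.2} {x3.1} {x3.2} {x4.2}
Reducing the second expression gives {out.1, x2.1} {out.2} {x1.1} {x1.2} {x2.2, x3.1} {x3.2} {x4.1} {x4.2}
No match — not equal.

not equal — first {out.1} {out.2} {x1.1} {x1.2, x4.1} {x2.1, x2.2} {x3.1} {x3.2} {x4.2}, second {out.1, x2.1} {out.2} {x1.1} {x1.2} {x2.2, x3.1} {x3.2} {x4.1} {x4.2}


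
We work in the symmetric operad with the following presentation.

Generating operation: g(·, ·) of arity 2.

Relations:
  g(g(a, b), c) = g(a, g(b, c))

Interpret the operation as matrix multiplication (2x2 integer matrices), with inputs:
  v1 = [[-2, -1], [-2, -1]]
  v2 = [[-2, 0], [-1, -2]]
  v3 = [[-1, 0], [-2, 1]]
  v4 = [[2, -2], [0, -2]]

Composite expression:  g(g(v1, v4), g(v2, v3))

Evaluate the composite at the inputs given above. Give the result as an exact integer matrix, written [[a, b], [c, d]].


[[22, -12], [22, -12]]

g(v1, v4) = [[-4, 6], [-4, 6]]
g(v2, v3) = [[2, 0], [5, -2]]
g(g(v1, v4), g(v2, v3)) = [[22, -12], [22, -12]]


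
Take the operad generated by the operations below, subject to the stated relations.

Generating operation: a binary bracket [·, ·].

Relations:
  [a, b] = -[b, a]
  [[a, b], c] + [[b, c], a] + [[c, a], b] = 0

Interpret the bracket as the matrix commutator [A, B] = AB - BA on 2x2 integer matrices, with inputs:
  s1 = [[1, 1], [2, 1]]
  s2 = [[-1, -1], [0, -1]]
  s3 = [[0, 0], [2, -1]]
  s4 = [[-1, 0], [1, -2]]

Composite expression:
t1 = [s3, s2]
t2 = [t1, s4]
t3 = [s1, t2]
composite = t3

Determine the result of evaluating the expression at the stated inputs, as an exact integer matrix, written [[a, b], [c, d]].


[[-6, 2], [-4, 6]]

[s3, s2] = [[2, -1], [0, -2]]
[[s3, s2], s4] = [[-1, 1], [-4, 1]]
[s1, [[s3, s2], s4]] = [[-6, 2], [-4, 6]]


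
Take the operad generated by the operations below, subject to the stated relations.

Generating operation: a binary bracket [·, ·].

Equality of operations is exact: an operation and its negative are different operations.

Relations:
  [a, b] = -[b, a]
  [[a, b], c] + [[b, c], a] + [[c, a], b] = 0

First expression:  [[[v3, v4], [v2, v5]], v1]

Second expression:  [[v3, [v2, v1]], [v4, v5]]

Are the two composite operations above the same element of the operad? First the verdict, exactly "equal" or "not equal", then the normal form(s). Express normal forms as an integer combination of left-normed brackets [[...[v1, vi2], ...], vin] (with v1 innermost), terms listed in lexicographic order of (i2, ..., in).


The first composite normalizes to [[[[v1, v2], v5], v3], v4] - [[[[v1, v2], v5], v4], v3] - [[[[v1, v3], v4], v2], v5] + [[[[v1, v3], v4], v5], v2] + [[[[v1, v4], v3], v2], v5] - [[[[v1, v4], v3], v5], v2] - [[[[v1, v5], v2], v3], v4] + [[[[v1, v5], v2], v4], v3]
The second composite normalizes to [[[[v1, v2], v3], v4], v5] - [[[[v1, v2], v3], v5], v4]
Different reductions; not equal.

not equal; first: [[[[v1, v2], v5], v3], v4] - [[[[v1, v2], v5], v4], v3] - [[[[v1, v3], v4], v2], v5] + [[[[v1, v3], v4], v5], v2] + [[[[v1, v4], v3], v2], v5] - [[[[v1, v4], v3], v5], v2] - [[[[v1, v5], v2], v3], v4] + [[[[v1, v5], v2], v4], v3]; second: [[[[v1, v2], v3], v4], v5] - [[[[v1, v2], v3], v5], v4]


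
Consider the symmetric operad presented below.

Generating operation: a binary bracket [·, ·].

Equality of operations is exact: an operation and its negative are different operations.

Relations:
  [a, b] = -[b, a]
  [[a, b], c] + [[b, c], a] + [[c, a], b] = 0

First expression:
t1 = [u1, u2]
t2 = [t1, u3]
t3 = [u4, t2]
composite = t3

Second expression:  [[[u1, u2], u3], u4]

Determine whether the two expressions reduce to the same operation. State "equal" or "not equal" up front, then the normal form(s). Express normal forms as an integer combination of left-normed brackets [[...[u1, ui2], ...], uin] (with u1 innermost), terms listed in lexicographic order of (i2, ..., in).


not equal — first -[[[u1, u2], u3], u4], second [[[u1, u2], u3], u4]

Reducing the first expression gives -[[[u1, u2], u3], u4]
Reducing the second expression gives [[[u1, u2], u3], u4]
No match — not equal.


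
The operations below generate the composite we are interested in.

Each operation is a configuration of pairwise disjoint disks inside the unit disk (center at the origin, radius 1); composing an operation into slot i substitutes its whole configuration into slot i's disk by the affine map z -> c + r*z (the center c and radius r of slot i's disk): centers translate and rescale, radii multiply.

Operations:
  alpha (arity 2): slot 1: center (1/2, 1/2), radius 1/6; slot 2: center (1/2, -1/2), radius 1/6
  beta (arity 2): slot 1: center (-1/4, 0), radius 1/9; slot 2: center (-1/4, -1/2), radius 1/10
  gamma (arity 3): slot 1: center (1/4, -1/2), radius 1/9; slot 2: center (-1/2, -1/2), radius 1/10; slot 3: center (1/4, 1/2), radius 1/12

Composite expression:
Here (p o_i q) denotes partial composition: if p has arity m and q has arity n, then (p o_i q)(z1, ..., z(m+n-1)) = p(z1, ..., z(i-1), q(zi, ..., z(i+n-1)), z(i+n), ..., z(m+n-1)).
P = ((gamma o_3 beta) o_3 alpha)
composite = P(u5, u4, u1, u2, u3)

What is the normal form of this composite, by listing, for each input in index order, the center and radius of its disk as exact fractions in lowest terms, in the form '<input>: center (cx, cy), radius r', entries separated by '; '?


Only the slot chain above each u matters under gamma; compose those maps.
input u5: composing its 1 substitution step yields center (1/4, -1/2), radius 1/9
input u4: composing its 1 substitution step yields center (-1/2, -1/2), radius 1/10
input u1: composing its 3 substitution steps yields center (101/432, 109/216), radius 1/648
input u2: composing its 3 substitution steps yields center (101/432, 107/216), radius 1/648
input u3: composing its 2 substitution steps yields center (11/48, 11/24), radius 1/120

u1: center (101/432, 109/216), radius 1/648; u2: center (101/432, 107/216), radius 1/648; u3: center (11/48, 11/24), radius 1/120; u4: center (-1/2, -1/2), radius 1/10; u5: center (1/4, -1/2), radius 1/9


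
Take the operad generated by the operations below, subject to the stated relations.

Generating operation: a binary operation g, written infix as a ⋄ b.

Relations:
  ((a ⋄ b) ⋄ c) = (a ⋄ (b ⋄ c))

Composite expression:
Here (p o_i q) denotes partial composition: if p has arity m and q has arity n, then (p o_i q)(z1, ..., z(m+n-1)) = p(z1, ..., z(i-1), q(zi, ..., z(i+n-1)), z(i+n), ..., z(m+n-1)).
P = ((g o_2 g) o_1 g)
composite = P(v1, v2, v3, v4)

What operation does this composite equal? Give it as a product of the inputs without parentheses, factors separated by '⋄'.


The g-tree's shape is irrelevant; the v-reading-order decides.
(v1 ⋄ v2) linearizes to v1 ⋄ v2
(v3 ⋄ v4) linearizes to v3 ⋄ v4
((v1 ⋄ v2) ⋄ (v3 ⋄ v4)) linearizes to v1 ⋄ v2 ⋄ v3 ⋄ v4

v1 ⋄ v2 ⋄ v3 ⋄ v4


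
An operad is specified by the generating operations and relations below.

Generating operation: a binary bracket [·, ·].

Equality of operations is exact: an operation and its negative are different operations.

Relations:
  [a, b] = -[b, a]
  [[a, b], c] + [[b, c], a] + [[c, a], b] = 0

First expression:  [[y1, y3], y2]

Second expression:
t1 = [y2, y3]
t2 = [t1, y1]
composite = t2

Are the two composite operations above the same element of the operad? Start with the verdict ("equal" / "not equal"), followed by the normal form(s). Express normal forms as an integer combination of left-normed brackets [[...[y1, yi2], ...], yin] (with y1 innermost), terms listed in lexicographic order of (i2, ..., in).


Reducing the first expression gives [[y1, y3], y2]
Reducing the second expression gives -[[y1, y2], y3] + [[y1, y3], y2]
Distinct normal forms: not equal.

not equal: they reduce to [[y1, y3], y2] and -[[y1, y2], y3] + [[y1, y3], y2]


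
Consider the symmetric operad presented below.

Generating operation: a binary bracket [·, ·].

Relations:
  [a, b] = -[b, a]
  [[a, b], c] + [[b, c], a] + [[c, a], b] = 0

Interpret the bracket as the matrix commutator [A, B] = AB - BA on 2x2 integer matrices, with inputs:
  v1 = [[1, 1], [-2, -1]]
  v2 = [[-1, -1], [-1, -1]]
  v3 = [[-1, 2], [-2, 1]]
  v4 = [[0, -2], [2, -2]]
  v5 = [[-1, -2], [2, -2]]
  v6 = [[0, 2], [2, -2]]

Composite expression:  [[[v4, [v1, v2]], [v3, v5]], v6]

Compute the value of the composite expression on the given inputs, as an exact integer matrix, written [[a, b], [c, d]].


[[0, 0], [0, 0]]

[v1, v2] = [[-3, -2], [2, 3]]
[v4, [v1, v2]] = [[0, -16], [-16, 0]]
[v3, v5] = [[0, 2], [2, 0]]
[[v4, [v1, v2]], [v3, v5]] = [[0, 0], [0, 0]]
[[[v4, [v1, v2]], [v3, v5]], v6] = [[0, 0], [0, 0]]


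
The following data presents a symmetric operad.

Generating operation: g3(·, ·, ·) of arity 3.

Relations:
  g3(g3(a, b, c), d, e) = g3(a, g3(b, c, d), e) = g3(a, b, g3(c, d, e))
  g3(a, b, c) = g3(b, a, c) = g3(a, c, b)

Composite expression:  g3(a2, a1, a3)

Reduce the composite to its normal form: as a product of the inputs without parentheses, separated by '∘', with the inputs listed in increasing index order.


a1 ∘ a2 ∘ a3

Key point: g3 commutes, so take the a-inputs in any fixed order.
g3(a2, a1, a3) spells out as a2 ∘ a1 ∘ a3
reordering the factors by index: a1 ∘ a2 ∘ a3


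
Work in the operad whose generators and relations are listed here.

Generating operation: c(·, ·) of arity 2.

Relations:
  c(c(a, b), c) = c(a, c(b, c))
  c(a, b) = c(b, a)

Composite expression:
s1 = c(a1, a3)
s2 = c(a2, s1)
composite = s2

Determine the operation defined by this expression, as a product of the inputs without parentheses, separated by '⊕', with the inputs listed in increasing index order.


Any arrangement under c is one operation, so sort the a-inputs.
c(a1, a3) reduces to a1 ⊕ a3
c(a2, c(a1, a3)) reduces to a2 ⊕ a1 ⊕ a3
commutativity sorts the factors: a1 ⊕ a2 ⊕ a3

a1 ⊕ a2 ⊕ a3


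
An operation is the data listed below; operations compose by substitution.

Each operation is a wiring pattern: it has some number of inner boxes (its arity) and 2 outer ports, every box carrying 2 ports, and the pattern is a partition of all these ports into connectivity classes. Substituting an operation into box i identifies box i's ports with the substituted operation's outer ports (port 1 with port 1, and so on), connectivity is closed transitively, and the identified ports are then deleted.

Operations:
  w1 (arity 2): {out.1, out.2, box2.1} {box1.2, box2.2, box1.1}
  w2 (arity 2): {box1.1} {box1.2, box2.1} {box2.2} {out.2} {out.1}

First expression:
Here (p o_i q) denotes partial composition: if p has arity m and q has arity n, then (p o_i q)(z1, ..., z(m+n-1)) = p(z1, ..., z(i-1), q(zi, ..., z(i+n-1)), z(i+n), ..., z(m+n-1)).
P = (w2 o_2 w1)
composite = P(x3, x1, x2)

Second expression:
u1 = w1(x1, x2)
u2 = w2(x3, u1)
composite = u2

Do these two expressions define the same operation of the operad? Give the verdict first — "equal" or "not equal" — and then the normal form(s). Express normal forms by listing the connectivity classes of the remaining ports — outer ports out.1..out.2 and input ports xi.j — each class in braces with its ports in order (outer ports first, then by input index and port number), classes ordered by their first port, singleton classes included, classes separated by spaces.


equal — both sides give {out.1} {out.2} {x1.1, x1.2, x2.2} {x2.1, x3.2} {x3.1}

Normal form of the first expression: {out.1} {out.2} {x1.1, x1.2, x2.2} {x2.1, x3.2} {x3.1}
Normal form of the second expression: {out.1} {out.2} {x1.1, x1.2, x2.2} {x2.1, x3.2} {x3.1}
The normal forms match — equal.


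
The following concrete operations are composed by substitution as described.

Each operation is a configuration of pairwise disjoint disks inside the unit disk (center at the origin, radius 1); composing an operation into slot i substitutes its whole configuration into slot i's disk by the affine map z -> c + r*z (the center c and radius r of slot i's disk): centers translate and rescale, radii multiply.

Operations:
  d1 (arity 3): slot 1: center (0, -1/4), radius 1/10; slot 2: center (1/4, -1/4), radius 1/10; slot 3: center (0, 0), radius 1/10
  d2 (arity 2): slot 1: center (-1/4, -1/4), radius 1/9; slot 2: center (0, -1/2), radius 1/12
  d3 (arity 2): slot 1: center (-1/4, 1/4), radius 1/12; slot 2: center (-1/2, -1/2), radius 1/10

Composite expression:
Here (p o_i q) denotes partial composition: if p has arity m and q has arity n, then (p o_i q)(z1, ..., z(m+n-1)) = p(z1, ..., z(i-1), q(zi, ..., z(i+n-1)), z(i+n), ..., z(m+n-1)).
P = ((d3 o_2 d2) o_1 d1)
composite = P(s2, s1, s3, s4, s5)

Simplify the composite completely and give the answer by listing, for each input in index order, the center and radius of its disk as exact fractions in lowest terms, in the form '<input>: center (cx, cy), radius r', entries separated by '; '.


s1: center (-11/48, 11/48), radius 1/120; s2: center (-1/4, 11/48), radius 1/120; s3: center (-1/4, 1/4), radius 1/120; s4: center (-21/40, -21/40), radius 1/90; s5: center (-1/2, -11/20), radius 1/120

Follow each s-input down from d3: c' goes to c + r*c', radius to r*r'.
input s2: applying the 2 nested substitutions gives center (-1/4, 11/48), radius 1/120
input s1: applying the 2 nested substitutions gives center (-11/48, 11/48), radius 1/120
input s3: applying the 2 nested substitutions gives center (-1/4, 1/4), radius 1/120
input s4: applying the 2 nested substitutions gives center (-21/40, -21/40), radius 1/90
input s5: applying the 2 nested substitutions gives center (-1/2, -11/20), radius 1/120


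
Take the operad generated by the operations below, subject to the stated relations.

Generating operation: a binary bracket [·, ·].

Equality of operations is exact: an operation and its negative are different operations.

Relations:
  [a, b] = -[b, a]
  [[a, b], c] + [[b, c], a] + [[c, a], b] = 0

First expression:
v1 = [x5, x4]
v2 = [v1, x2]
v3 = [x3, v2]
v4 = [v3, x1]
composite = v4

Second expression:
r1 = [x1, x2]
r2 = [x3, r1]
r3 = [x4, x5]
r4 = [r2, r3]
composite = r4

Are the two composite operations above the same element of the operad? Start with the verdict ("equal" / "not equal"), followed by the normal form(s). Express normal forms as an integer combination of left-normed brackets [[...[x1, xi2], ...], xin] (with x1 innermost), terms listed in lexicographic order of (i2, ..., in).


not equal: they reduce to [[[[x1, x2], x4], x5], x3] - [[[[x1, x2], x5], x4], x3] - [[[[x1, x3], x2], x4], x5] + [[[[x1, x3], x2], x5], x4] + [[[[x1, x3], x4], x5], x2] - [[[[x1, x3], x5], x4], x2] - [[[[x1, x4], x5], x2], x3] + [[[[x1, x5], x4], x2], x3] and -[[[[x1, x2], x3], x4], x5] + [[[[x1, x2], x3], x5], x4]


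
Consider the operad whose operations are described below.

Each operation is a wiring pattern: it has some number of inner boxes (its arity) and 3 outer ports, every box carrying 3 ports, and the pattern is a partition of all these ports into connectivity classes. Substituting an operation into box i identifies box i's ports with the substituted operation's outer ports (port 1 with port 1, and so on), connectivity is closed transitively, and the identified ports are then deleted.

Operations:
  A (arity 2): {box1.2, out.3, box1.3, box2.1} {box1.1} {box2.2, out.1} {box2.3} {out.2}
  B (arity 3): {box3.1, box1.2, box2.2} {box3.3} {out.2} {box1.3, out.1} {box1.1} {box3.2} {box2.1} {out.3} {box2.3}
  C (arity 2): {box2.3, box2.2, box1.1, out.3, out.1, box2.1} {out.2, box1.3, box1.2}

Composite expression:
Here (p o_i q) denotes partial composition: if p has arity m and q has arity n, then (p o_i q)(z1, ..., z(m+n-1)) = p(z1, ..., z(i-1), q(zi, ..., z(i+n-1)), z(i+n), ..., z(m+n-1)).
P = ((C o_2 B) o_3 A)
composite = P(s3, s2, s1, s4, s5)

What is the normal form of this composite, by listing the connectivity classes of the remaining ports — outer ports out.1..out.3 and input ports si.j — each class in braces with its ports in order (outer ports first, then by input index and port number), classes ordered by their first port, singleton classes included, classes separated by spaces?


{out.1, out.3, s2.3, s3.1} {out.2, s3.2, s3.3} {s1.1} {s1.2, s1.3, s4.1} {s2.1} {s2.2, s5.1} {s4.2} {s4.3} {s5.2} {s5.3}

After gluing at C, chains via deleted ports link the s-ports.
A over (s1, s4) gives {out.1, s4.2} {out.2} {out.3, s1.2, s1.3, s4.1} {s1.1} {s4.3}, out.j being that stage's outer ports
B over (s2, s1, s4, s5) gives {out.1, s2.3} {out.2} {out.3} {s1.1} {s1.2, s1.3, s4.1} {s2.1} {s2.2, s5.1} {s4.2} {s4.3} {s5.2} {s5.3}, out.j being that stage's outer ports
C over (s3, s2, s1, s4, s5) gives {out.1, out.3, s2.3, s3.1} {out.2, s3.2, s3.3} {s1.1} {s1.2, s1.3, s4.1} {s2.1} {s2.2, s5.1} {s4.2} {s4.3} {s5.2} {s5.3}, out.j being that stage's outer ports


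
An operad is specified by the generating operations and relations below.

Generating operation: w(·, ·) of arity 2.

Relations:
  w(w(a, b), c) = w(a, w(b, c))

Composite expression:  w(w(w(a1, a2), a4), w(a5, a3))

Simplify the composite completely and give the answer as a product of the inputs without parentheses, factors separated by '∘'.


a1 ∘ a2 ∘ a4 ∘ a5 ∘ a3


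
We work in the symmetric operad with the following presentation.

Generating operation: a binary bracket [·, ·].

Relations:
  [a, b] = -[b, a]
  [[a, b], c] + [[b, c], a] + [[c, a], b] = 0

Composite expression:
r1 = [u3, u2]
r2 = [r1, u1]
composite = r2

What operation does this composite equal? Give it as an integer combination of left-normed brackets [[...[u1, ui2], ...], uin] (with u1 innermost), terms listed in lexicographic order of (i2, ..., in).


[[u1, u2], u3] - [[u1, u3], u2]

In the tensor algebra, words opening u1 carry the u1-anchored form.
Composite bracket: [[u3, u2], u1]
Applying ab - ba throughout gives 4 signed words (2^2 = 4).
The u1-initial words carry the normal form:
  sign of u1u2u3 is +1, so it contributes +[[u1, u2], u3]
  sign of u1u3u2 is -1, so it contributes -[[u1, u3], u2]


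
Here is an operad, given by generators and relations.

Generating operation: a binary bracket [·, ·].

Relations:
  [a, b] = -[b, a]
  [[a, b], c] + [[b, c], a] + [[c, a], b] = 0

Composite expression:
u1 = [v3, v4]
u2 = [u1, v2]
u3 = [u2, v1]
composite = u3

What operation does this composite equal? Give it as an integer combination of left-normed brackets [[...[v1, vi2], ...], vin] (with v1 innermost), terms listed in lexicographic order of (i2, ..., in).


[[[v1, v2], v3], v4] - [[[v1, v2], v4], v3] - [[[v1, v3], v4], v2] + [[[v1, v4], v3], v2]


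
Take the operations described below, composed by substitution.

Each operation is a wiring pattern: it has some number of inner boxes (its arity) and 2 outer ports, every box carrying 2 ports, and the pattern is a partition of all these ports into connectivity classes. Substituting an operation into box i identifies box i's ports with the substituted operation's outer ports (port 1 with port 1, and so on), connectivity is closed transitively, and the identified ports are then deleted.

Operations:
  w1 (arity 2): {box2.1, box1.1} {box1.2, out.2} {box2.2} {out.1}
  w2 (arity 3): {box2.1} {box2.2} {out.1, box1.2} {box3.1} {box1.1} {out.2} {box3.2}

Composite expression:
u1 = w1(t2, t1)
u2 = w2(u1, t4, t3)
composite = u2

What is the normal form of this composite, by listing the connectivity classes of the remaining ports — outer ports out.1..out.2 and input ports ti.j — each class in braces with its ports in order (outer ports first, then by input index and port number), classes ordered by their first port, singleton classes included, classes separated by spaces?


{out.1, t2.2} {out.2} {t1.1, t2.1} {t1.2} {t3.1} {t3.2} {t4.1} {t4.2}

Treat the ports identified at w2 as solder joints: merge, then drop.
composing w1 on (t2, t1), with out.j its own outer ports: {out.1} {out.2, t2.2} {t1.1, t2.1} {t1.2}
composing w2 on (t2, t1, t4, t3), with out.j its own outer ports: {out.1, t2.2} {out.2} {t1.1, t2.1} {t1.2} {t3.1} {t3.2} {t4.1} {t4.2}


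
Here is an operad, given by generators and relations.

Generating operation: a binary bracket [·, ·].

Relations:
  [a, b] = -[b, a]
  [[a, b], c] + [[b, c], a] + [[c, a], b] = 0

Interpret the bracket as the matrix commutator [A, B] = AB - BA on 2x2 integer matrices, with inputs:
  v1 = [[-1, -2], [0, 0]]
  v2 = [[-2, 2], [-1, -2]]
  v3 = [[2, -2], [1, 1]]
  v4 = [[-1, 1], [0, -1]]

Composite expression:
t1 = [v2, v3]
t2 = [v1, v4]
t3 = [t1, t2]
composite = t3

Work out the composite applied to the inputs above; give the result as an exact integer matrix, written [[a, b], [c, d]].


[[-1, 0], [0, 1]]

[v2, v3] = [[0, -2], [-1, 0]]
[v1, v4] = [[0, -1], [0, 0]]
[[v2, v3], [v1, v4]] = [[-1, 0], [0, 1]]


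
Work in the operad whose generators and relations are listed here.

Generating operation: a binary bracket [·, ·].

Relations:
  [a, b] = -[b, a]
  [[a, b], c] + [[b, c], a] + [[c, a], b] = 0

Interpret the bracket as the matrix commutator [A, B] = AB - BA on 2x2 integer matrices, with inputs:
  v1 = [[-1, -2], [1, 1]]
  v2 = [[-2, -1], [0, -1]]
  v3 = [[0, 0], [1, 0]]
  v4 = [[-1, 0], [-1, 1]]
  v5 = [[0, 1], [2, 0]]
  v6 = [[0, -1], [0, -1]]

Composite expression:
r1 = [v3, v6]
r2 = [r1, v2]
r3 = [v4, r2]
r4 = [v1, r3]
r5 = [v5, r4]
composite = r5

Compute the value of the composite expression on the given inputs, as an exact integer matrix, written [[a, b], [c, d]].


[v3, v6] = [[1, 0], [1, -1]]
[[v3, v6], v2] = [[1, -2], [-1, -1]]
[v4, [[v3, v6], v2]] = [[-2, 4], [-4, 2]]
[v1, [v4, [[v3, v6], v2]]] = [[4, -16], [-12, -4]]
[v5, [v1, [v4, [[v3, v6], v2]]]] = [[20, -8], [16, -20]]

[[20, -8], [16, -20]]


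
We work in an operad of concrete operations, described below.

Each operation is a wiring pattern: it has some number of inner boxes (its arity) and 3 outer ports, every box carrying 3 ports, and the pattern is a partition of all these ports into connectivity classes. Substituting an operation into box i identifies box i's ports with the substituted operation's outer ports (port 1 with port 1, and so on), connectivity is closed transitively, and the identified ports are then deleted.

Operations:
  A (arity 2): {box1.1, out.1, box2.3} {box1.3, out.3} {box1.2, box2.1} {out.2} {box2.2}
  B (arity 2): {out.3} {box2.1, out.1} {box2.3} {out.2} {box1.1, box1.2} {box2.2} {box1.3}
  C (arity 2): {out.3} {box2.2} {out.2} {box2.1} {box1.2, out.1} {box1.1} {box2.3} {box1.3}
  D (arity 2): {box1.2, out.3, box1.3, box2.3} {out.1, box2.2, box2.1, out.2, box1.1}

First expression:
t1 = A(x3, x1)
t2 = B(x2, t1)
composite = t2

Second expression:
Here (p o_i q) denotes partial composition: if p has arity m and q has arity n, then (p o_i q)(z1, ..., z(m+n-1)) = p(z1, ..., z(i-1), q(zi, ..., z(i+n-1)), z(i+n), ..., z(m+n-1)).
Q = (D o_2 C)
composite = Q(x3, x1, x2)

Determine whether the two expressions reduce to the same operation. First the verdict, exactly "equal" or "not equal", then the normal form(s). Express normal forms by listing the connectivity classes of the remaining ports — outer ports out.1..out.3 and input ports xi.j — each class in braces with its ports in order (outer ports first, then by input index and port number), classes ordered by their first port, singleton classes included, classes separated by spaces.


The first expression reduces to {out.1, x1.3, x3.1} {out.2} {out.3} {x1.1, x3.2} {x1.2} {x2.1, x2.2} {x2.3} {x3.3}
The second expression reduces to {out.1, out.2, x1.2, x3.1} {out.3, x3.2, x3.3} {x1.1} {x1.3} {x2.1} {x2.2} {x2.3}
The forms do not match — not equal.

not equal; first: {out.1, x1.3, x3.1} {out.2} {out.3} {x1.1, x3.2} {x1.2} {x2.1, x2.2} {x2.3} {x3.3}; second: {out.1, out.2, x1.2, x3.1} {out.3, x3.2, x3.3} {x1.1} {x1.3} {x2.1} {x2.2} {x2.3}


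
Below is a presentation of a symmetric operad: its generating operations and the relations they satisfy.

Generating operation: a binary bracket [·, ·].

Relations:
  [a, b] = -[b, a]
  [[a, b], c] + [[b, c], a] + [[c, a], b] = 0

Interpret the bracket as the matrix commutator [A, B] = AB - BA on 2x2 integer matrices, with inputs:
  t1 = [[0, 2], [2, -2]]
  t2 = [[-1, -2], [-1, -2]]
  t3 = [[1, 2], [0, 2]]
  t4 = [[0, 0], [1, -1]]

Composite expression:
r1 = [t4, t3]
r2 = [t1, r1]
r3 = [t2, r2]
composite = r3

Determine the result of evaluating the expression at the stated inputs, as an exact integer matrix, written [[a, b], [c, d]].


[[24, -12], [18, -24]]

[t4, t3] = [[-2, 2], [-1, 2]]
[t1, [t4, t3]] = [[-6, 12], [-6, 6]]
[t2, [t1, [t4, t3]]] = [[24, -12], [18, -24]]


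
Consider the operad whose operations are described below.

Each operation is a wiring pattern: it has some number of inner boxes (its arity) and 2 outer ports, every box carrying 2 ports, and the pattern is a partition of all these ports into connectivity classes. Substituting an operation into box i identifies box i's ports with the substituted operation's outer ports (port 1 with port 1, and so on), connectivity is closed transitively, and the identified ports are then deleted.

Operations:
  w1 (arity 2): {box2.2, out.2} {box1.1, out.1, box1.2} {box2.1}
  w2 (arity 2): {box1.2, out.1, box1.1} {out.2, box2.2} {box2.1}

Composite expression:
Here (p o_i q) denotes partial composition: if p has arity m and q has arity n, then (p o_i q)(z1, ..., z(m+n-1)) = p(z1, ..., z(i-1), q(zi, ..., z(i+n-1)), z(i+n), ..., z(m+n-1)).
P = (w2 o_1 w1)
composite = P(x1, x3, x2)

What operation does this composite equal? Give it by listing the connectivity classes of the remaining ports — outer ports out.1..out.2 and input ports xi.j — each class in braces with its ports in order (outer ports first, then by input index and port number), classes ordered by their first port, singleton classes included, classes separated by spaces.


{out.1, x1.1, x1.2, x3.2} {out.2, x2.2} {x2.1} {x3.1}

Treat the ports identified at w2 as solder joints: merge, then drop.
the subtree at w1 composes to {out.1, x1.1, x1.2} {out.2, x3.2} {x3.1} on (x1, x3); out.j = own outer ports
the subtree at w2 composes to {out.1, x1.1, x1.2, x3.2} {out.2, x2.2} {x2.1} {x3.1} on (x1, x3, x2); out.j = own outer ports
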